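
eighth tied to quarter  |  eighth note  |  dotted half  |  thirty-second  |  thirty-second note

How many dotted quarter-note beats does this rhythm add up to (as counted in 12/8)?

One dotted quarter-note beat = 12 thirty-second notes.
Each duration in thirty-second notes: eighth tied to quarter (eighth + quarter) = 12; eighth note = 4; dotted half = 24; thirty-second = 1; thirty-second note = 1.
Adding: 12 + 4 + 24 + 1 + 1 = 42.
42 ÷ 12 = 3.5 beats.

3.5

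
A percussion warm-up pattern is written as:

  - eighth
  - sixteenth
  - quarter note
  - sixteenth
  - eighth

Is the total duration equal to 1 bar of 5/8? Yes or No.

Yes

One bar of 5/8 = 10 sixteenth notes.
Express everything in sixteenth notes: eighth = 2; sixteenth = 1; quarter note = 4; sixteenth = 1; eighth = 2.
Adding: 2 + 1 + 4 + 1 + 2 = 10.
10 equals 10, so the answer is Yes.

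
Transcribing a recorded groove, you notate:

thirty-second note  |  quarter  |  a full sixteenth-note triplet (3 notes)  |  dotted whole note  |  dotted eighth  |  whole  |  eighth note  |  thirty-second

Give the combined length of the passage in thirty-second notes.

Working in thirty-second notes: thirty-second note = 1; quarter = 8; a full sixteenth-note triplet (3 notes) (three triplet sixteenths span one eighth) = 4; dotted whole note = 48; dotted eighth = 6; whole = 32; eighth note = 4; thirty-second = 1.
Sum: 1 + 8 + 4 + 48 + 6 + 32 + 4 + 1 = 104 thirty-second notes.

104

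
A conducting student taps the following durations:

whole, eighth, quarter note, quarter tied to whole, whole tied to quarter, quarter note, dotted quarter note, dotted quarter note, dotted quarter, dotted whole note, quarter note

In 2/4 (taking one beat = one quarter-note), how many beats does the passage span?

28

One quarter-note beat = 2 eighth notes.
Express everything in eighth notes: whole = 8; eighth = 1; quarter note = 2; quarter tied to whole (quarter + whole) = 10; whole tied to quarter (whole + quarter) = 10; quarter note = 2; dotted quarter note = 3; dotted quarter note = 3; dotted quarter = 3; dotted whole note = 12; quarter note = 2.
Sum: 8 + 1 + 2 + 10 + 10 + 2 + 3 + 3 + 3 + 12 + 2 = 56.
56 ÷ 2 = 28 beats.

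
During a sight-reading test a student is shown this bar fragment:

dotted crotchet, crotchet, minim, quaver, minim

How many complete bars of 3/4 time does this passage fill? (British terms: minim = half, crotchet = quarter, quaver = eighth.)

One bar of 3/4 = 6 eighth notes.
Working in eighth notes: dotted crotchet = 3; crotchet = 2; minim = 4; quaver = 1; minim = 4.
Adding: 3 + 2 + 4 + 1 + 4 = 14.
14 ÷ 6 = 2 complete bars with 2 left over.

2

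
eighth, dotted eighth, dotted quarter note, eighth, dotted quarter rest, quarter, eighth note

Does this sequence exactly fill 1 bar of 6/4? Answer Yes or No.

No

One bar of 6/4 = 24 sixteenth notes.
Each duration in sixteenth notes: eighth = 2; dotted eighth = 3; dotted quarter note = 6; eighth = 2; dotted quarter rest = 6; quarter = 4; eighth note = 2.
Altogether 2 + 3 + 6 + 2 + 6 + 4 + 2 = 25.
25 exceeds 24, so the answer is No.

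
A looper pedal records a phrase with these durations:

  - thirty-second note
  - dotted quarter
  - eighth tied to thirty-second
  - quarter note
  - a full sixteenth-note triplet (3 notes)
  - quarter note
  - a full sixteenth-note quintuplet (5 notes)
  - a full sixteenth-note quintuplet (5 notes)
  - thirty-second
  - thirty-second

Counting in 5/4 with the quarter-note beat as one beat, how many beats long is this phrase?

7

One quarter-note beat = 8 thirty-second notes.
Working in thirty-second notes: thirty-second note = 1; dotted quarter = 12; eighth tied to thirty-second (eighth + thirty-second) = 5; quarter note = 8; a full sixteenth-note triplet (3 notes) (three triplet sixteenths span one eighth) = 4; quarter note = 8; a full sixteenth-note quintuplet (5 notes) (five quintuplet sixteenths span one quarter) = 8; a full sixteenth-note quintuplet (5 notes) (five quintuplet sixteenths span one quarter) = 8; thirty-second = 1; thirty-second = 1.
Altogether 1 + 12 + 5 + 8 + 4 + 8 + 8 + 8 + 1 + 1 = 56.
56 ÷ 8 = 7 beats.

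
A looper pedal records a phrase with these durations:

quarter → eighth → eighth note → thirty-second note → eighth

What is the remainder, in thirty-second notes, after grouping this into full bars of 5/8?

One bar of 5/8 = 20 thirty-second notes.
Working in thirty-second notes: quarter = 8; eighth = 4; eighth note = 4; thirty-second note = 1; eighth = 4.
Sum: 8 + 4 + 4 + 1 + 4 = 21.
21 ÷ 20 = 1 complete bar with 1 thirty-second note remaining.

1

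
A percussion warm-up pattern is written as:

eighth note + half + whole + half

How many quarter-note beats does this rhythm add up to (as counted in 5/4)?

One quarter-note beat = 2 eighth notes.
Express everything in eighth notes: eighth note = 1; half = 4; whole = 8; half = 4.
Total: 1 + 4 + 8 + 4 = 17.
17 ÷ 2 = 8.5 beats.

8.5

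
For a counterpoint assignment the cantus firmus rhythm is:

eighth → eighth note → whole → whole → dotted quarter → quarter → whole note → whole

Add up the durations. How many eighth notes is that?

Convert each value to eighth notes: eighth = 1; eighth note = 1; whole = 8; whole = 8; dotted quarter = 3; quarter = 2; whole note = 8; whole = 8.
Total: 1 + 1 + 8 + 8 + 3 + 2 + 8 + 8 = 39 eighth notes.

39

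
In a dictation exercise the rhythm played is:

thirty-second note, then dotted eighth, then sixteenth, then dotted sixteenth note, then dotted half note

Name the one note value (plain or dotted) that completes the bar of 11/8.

quarter note

The bar of 11/8 = 44 thirty-second notes.
Each duration in thirty-second notes: thirty-second note = 1; dotted eighth = 6; sixteenth = 2; dotted sixteenth note = 3; dotted half note = 24.
Altogether 1 + 6 + 2 + 3 + 24 = 36.
Remaining: 44 − 36 = 8 thirty-second notes, which is a quarter note.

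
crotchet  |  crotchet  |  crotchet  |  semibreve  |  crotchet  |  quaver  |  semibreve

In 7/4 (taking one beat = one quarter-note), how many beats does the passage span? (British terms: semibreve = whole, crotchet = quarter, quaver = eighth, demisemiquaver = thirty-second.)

One quarter-note beat = 2 eighth notes.
Working in eighth notes: crotchet = 2; crotchet = 2; crotchet = 2; semibreve = 8; crotchet = 2; quaver = 1; semibreve = 8.
Altogether 2 + 2 + 2 + 8 + 2 + 1 + 8 = 25.
25 ÷ 2 = 12.5 beats.

12.5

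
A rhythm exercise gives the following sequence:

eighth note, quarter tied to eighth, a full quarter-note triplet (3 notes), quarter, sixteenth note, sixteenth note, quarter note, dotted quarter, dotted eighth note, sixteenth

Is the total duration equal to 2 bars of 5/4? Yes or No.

One bar of 5/4 = 20 sixteenth notes, so 2 bars = 40.
In sixteenth notes: eighth note = 2; quarter tied to eighth (quarter + eighth) = 6; a full quarter-note triplet (3 notes) (three triplet quarters span one half) = 8; quarter = 4; sixteenth note = 1; sixteenth note = 1; quarter note = 4; dotted quarter = 6; dotted eighth note = 3; sixteenth = 1.
Total: 2 + 6 + 8 + 4 + 1 + 1 + 4 + 6 + 3 + 1 = 36.
36 falls short of 40, so the answer is No.

No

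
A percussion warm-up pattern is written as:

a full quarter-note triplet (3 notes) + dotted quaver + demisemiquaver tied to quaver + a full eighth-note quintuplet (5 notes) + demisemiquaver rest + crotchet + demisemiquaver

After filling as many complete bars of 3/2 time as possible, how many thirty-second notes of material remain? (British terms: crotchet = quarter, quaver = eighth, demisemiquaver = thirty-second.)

One bar of 3/2 = 48 thirty-second notes.
Convert each value to thirty-second notes: a full quarter-note triplet (3 notes) (three triplet quarters span one half) = 16; dotted quaver = 6; demisemiquaver tied to quaver (demisemiquaver + quaver) = 5; a full eighth-note quintuplet (5 notes) (five quintuplet eighths span one half) = 16; demisemiquaver rest = 1; crotchet = 8; demisemiquaver = 1.
Adding: 16 + 6 + 5 + 16 + 1 + 8 + 1 = 53.
53 ÷ 48 = 1 complete bar with 5 thirty-second notes remaining.

5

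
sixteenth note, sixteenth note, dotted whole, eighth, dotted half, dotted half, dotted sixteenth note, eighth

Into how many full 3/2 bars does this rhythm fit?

One bar of 3/2 = 48 thirty-second notes.
Each duration in thirty-second notes: sixteenth note = 2; sixteenth note = 2; dotted whole = 48; eighth = 4; dotted half = 24; dotted half = 24; dotted sixteenth note = 3; eighth = 4.
Altogether 2 + 2 + 48 + 4 + 24 + 24 + 3 + 4 = 111.
111 ÷ 48 = 2 complete bars with 15 left over.

2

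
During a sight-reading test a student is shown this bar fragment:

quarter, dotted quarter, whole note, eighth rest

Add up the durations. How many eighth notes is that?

Convert each value to eighth notes: quarter = 2; dotted quarter = 3; whole note = 8; eighth rest = 1.
Sum: 2 + 3 + 8 + 1 = 14 eighth notes.

14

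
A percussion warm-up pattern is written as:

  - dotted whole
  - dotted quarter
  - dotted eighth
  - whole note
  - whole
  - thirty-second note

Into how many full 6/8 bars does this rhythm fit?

One bar of 6/8 = 24 thirty-second notes.
Convert each value to thirty-second notes: dotted whole = 48; dotted quarter = 12; dotted eighth = 6; whole note = 32; whole = 32; thirty-second note = 1.
Sum: 48 + 12 + 6 + 32 + 32 + 1 = 131.
131 ÷ 24 = 5 complete bars with 11 left over.

5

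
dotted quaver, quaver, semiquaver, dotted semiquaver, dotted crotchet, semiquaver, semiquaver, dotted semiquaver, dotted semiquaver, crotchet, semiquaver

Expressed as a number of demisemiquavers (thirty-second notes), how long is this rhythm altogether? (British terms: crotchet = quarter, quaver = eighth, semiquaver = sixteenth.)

Convert each value to thirty-second notes: dotted quaver = 6; quaver = 4; semiquaver = 2; dotted semiquaver = 3; dotted crotchet = 12; semiquaver = 2; semiquaver = 2; dotted semiquaver = 3; dotted semiquaver = 3; crotchet = 8; semiquaver = 2.
Total: 6 + 4 + 2 + 3 + 12 + 2 + 2 + 3 + 3 + 8 + 2 = 47 thirty-second notes.

47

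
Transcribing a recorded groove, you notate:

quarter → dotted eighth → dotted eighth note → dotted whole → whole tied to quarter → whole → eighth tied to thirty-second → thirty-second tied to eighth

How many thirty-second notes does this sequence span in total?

Express everything in thirty-second notes: quarter = 8; dotted eighth = 6; dotted eighth note = 6; dotted whole = 48; whole tied to quarter (whole + quarter) = 40; whole = 32; eighth tied to thirty-second (eighth + thirty-second) = 5; thirty-second tied to eighth (thirty-second + eighth) = 5.
Sum: 8 + 6 + 6 + 48 + 40 + 32 + 5 + 5 = 150 thirty-second notes.

150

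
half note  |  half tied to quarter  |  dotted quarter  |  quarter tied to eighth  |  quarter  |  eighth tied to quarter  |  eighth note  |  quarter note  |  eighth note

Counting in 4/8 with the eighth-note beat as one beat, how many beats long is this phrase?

One eighth-note beat = 2 sixteenth notes.
Working in sixteenth notes: half note = 8; half tied to quarter (half + quarter) = 12; dotted quarter = 6; quarter tied to eighth (quarter + eighth) = 6; quarter = 4; eighth tied to quarter (eighth + quarter) = 6; eighth note = 2; quarter note = 4; eighth note = 2.
Total: 8 + 12 + 6 + 6 + 4 + 6 + 2 + 4 + 2 = 50.
50 ÷ 2 = 25 beats.

25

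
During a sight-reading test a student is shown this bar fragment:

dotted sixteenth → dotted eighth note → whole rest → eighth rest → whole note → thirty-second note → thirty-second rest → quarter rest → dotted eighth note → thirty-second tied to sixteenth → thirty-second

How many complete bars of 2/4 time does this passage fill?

6

One bar of 2/4 = 16 thirty-second notes.
Working in thirty-second notes: dotted sixteenth = 3; dotted eighth note = 6; whole rest = 32; eighth rest = 4; whole note = 32; thirty-second note = 1; thirty-second rest = 1; quarter rest = 8; dotted eighth note = 6; thirty-second tied to sixteenth (thirty-second + sixteenth) = 3; thirty-second = 1.
Altogether 3 + 6 + 32 + 4 + 32 + 1 + 1 + 8 + 6 + 3 + 1 = 97.
97 ÷ 16 = 6 complete bars with 1 left over.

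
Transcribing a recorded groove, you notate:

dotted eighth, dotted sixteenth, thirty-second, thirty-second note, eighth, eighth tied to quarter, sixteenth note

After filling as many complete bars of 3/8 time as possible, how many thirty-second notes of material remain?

5

One bar of 3/8 = 12 thirty-second notes.
Express everything in thirty-second notes: dotted eighth = 6; dotted sixteenth = 3; thirty-second = 1; thirty-second note = 1; eighth = 4; eighth tied to quarter (eighth + quarter) = 12; sixteenth note = 2.
Altogether 6 + 3 + 1 + 1 + 4 + 12 + 2 = 29.
29 ÷ 12 = 2 complete bars with 5 thirty-second notes remaining.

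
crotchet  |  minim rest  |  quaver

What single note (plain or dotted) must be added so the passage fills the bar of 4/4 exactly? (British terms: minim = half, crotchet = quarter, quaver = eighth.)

The bar of 4/4 = 8 eighth notes.
In eighth notes: crotchet = 2; minim rest = 4; quaver = 1.
Total: 2 + 4 + 1 = 7.
Remaining: 8 − 7 = 1 eighth note, which is a eighth note.

eighth note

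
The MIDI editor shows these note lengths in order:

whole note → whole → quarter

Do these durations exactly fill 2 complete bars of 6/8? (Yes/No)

One bar of 6/8 = 3 quarter notes, so 2 bars = 6.
Convert each value to quarter notes: whole note = 4; whole = 4; quarter = 1.
Sum: 4 + 4 + 1 = 9.
9 exceeds 6, so the answer is No.

No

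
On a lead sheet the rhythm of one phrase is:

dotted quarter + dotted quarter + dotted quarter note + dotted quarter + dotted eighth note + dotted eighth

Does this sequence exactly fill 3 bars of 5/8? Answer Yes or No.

Yes

One bar of 5/8 = 10 sixteenth notes, so 3 bars = 30.
Each duration in sixteenth notes: dotted quarter = 6; dotted quarter = 6; dotted quarter note = 6; dotted quarter = 6; dotted eighth note = 3; dotted eighth = 3.
Sum: 6 + 6 + 6 + 6 + 3 + 3 = 30.
30 equals 30, so the answer is Yes.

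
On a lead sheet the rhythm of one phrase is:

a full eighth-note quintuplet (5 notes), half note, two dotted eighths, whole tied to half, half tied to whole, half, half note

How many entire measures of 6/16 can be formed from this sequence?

14

One bar of 6/16 = 6 sixteenth notes.
Express everything in sixteenth notes: a full eighth-note quintuplet (5 notes) (five quintuplet eighths span one half) = 8; half note = 8; dotted eighth = 3; dotted eighth = 3; whole tied to half (whole + half) = 24; half tied to whole (half + whole) = 24; half = 8; half note = 8.
Altogether 8 + 8 + 3 + 3 + 24 + 24 + 8 + 8 = 86.
86 ÷ 6 = 14 complete bars with 2 left over.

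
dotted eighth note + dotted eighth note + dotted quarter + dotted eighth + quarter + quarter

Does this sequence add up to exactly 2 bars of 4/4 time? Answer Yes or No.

No

One bar of 4/4 = 16 sixteenth notes, so 2 bars = 32.
In sixteenth notes: dotted eighth note = 3; dotted eighth note = 3; dotted quarter = 6; dotted eighth = 3; quarter = 4; quarter = 4.
Sum: 3 + 3 + 6 + 3 + 4 + 4 = 23.
23 falls short of 32, so the answer is No.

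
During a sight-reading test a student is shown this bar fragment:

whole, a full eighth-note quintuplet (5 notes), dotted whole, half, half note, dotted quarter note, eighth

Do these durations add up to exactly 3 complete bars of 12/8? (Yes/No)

Yes

One bar of 12/8 = 12 eighth notes, so 3 bars = 36.
In eighth notes: whole = 8; a full eighth-note quintuplet (5 notes) (five quintuplet eighths span one half) = 4; dotted whole = 12; half = 4; half note = 4; dotted quarter note = 3; eighth = 1.
Sum: 8 + 4 + 12 + 4 + 4 + 3 + 1 = 36.
36 equals 36, so the answer is Yes.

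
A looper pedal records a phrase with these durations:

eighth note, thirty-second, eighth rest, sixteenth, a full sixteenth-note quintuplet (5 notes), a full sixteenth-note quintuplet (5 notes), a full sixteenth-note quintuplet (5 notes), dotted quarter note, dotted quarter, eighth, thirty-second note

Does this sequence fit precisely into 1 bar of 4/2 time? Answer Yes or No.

Yes

One bar of 4/2 = 64 thirty-second notes.
Express everything in thirty-second notes: eighth note = 4; thirty-second = 1; eighth rest = 4; sixteenth = 2; a full sixteenth-note quintuplet (5 notes) (five quintuplet sixteenths span one quarter) = 8; a full sixteenth-note quintuplet (5 notes) (five quintuplet sixteenths span one quarter) = 8; a full sixteenth-note quintuplet (5 notes) (five quintuplet sixteenths span one quarter) = 8; dotted quarter note = 12; dotted quarter = 12; eighth = 4; thirty-second note = 1.
Total: 4 + 1 + 4 + 2 + 8 + 8 + 8 + 12 + 12 + 4 + 1 = 64.
64 equals 64, so the answer is Yes.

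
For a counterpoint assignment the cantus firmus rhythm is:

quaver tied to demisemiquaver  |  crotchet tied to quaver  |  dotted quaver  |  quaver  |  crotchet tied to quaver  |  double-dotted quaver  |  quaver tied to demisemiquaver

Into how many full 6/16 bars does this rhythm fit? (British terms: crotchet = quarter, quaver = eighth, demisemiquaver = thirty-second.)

One bar of 6/16 = 12 thirty-second notes.
Each duration in thirty-second notes: quaver tied to demisemiquaver (quaver + demisemiquaver) = 5; crotchet tied to quaver (crotchet + quaver) = 12; dotted quaver = 6; quaver = 4; crotchet tied to quaver (crotchet + quaver) = 12; double-dotted quaver = 7; quaver tied to demisemiquaver (quaver + demisemiquaver) = 5.
Altogether 5 + 12 + 6 + 4 + 12 + 7 + 5 = 51.
51 ÷ 12 = 4 complete bars with 3 left over.

4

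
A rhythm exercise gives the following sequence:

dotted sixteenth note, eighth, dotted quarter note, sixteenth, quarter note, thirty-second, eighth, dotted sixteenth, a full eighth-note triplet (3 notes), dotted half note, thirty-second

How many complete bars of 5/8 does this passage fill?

One bar of 5/8 = 20 thirty-second notes.
Each duration in thirty-second notes: dotted sixteenth note = 3; eighth = 4; dotted quarter note = 12; sixteenth = 2; quarter note = 8; thirty-second = 1; eighth = 4; dotted sixteenth = 3; a full eighth-note triplet (3 notes) (three triplet eighths span one quarter) = 8; dotted half note = 24; thirty-second = 1.
Adding: 3 + 4 + 12 + 2 + 8 + 1 + 4 + 3 + 8 + 24 + 1 = 70.
70 ÷ 20 = 3 complete bars with 10 left over.

3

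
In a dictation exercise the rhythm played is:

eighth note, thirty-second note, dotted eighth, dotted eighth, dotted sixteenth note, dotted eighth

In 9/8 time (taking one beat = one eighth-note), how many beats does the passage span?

6.5

One eighth-note beat = 4 thirty-second notes.
Express everything in thirty-second notes: eighth note = 4; thirty-second note = 1; dotted eighth = 6; dotted eighth = 6; dotted sixteenth note = 3; dotted eighth = 6.
Total: 4 + 1 + 6 + 6 + 3 + 6 = 26.
26 ÷ 4 = 6.5 beats.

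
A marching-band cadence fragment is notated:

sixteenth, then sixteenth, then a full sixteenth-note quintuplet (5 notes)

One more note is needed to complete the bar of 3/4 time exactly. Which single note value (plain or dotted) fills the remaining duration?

dotted quarter note

The bar of 3/4 = 12 sixteenth notes.
In sixteenth notes: sixteenth = 1; sixteenth = 1; a full sixteenth-note quintuplet (5 notes) (five quintuplet sixteenths span one quarter) = 4.
Altogether 1 + 1 + 4 = 6.
Remaining: 12 − 6 = 6 sixteenth notes, which is a dotted quarter note.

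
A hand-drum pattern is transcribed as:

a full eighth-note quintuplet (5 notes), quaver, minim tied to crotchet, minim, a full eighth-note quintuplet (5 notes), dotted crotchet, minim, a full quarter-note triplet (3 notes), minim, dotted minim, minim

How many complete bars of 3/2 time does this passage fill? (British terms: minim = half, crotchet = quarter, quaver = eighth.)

3

One bar of 3/2 = 12 eighth notes.
Express everything in eighth notes: a full eighth-note quintuplet (5 notes) (five quintuplet eighths span one half) = 4; quaver = 1; minim tied to crotchet (minim + crotchet) = 6; minim = 4; a full eighth-note quintuplet (5 notes) (five quintuplet eighths span one half) = 4; dotted crotchet = 3; minim = 4; a full quarter-note triplet (3 notes) (three triplet quarters span one half) = 4; minim = 4; dotted minim = 6; minim = 4.
Total: 4 + 1 + 6 + 4 + 4 + 3 + 4 + 4 + 4 + 6 + 4 = 44.
44 ÷ 12 = 3 complete bars with 8 left over.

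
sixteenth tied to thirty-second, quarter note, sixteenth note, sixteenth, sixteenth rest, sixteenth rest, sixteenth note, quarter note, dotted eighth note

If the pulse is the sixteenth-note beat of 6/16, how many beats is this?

One sixteenth-note beat = 2 thirty-second notes.
Convert each value to thirty-second notes: sixteenth tied to thirty-second (sixteenth + thirty-second) = 3; quarter note = 8; sixteenth note = 2; sixteenth = 2; sixteenth rest = 2; sixteenth rest = 2; sixteenth note = 2; quarter note = 8; dotted eighth note = 6.
Adding: 3 + 8 + 2 + 2 + 2 + 2 + 2 + 8 + 6 = 35.
35 ÷ 2 = 17.5 beats.

17.5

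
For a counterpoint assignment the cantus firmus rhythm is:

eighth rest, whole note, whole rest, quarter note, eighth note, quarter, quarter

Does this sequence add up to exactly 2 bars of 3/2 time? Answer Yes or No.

Yes

One bar of 3/2 = 12 eighth notes, so 2 bars = 24.
Convert each value to eighth notes: eighth rest = 1; whole note = 8; whole rest = 8; quarter note = 2; eighth note = 1; quarter = 2; quarter = 2.
Total: 1 + 8 + 8 + 2 + 1 + 2 + 2 = 24.
24 equals 24, so the answer is Yes.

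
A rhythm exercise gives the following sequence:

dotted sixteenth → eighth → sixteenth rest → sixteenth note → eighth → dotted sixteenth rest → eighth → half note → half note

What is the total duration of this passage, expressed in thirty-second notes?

54

Each duration in thirty-second notes: dotted sixteenth = 3; eighth = 4; sixteenth rest = 2; sixteenth note = 2; eighth = 4; dotted sixteenth rest = 3; eighth = 4; half note = 16; half note = 16.
Adding: 3 + 4 + 2 + 2 + 4 + 3 + 4 + 16 + 16 = 54 thirty-second notes.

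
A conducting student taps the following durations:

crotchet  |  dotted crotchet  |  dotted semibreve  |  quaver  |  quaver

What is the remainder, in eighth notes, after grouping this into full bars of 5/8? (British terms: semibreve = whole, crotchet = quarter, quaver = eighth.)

One bar of 5/8 = 5 eighth notes.
Express everything in eighth notes: crotchet = 2; dotted crotchet = 3; dotted semibreve = 12; quaver = 1; quaver = 1.
Altogether 2 + 3 + 12 + 1 + 1 = 19.
19 ÷ 5 = 3 complete bars with 4 eighth notes remaining.

4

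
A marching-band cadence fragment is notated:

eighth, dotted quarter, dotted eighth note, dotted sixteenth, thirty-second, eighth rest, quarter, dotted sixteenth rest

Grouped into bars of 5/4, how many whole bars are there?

One bar of 5/4 = 40 thirty-second notes.
In thirty-second notes: eighth = 4; dotted quarter = 12; dotted eighth note = 6; dotted sixteenth = 3; thirty-second = 1; eighth rest = 4; quarter = 8; dotted sixteenth rest = 3.
Total: 4 + 12 + 6 + 3 + 1 + 4 + 8 + 3 = 41.
41 ÷ 40 = 1 complete bar with 1 left over.

1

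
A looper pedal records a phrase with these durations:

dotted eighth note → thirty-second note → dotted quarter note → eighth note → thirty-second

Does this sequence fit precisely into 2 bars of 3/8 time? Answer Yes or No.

Yes

One bar of 3/8 = 12 thirty-second notes, so 2 bars = 24.
Express everything in thirty-second notes: dotted eighth note = 6; thirty-second note = 1; dotted quarter note = 12; eighth note = 4; thirty-second = 1.
Altogether 6 + 1 + 12 + 4 + 1 = 24.
24 equals 24, so the answer is Yes.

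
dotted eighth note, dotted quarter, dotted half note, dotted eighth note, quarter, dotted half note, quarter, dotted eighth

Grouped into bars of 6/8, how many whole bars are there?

3

One bar of 6/8 = 12 sixteenth notes.
Each duration in sixteenth notes: dotted eighth note = 3; dotted quarter = 6; dotted half note = 12; dotted eighth note = 3; quarter = 4; dotted half note = 12; quarter = 4; dotted eighth = 3.
Sum: 3 + 6 + 12 + 3 + 4 + 12 + 4 + 3 = 47.
47 ÷ 12 = 3 complete bars with 11 left over.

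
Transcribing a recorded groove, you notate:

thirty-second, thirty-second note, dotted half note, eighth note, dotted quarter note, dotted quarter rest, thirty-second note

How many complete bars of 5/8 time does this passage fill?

One bar of 5/8 = 20 thirty-second notes.
Express everything in thirty-second notes: thirty-second = 1; thirty-second note = 1; dotted half note = 24; eighth note = 4; dotted quarter note = 12; dotted quarter rest = 12; thirty-second note = 1.
Total: 1 + 1 + 24 + 4 + 12 + 12 + 1 = 55.
55 ÷ 20 = 2 complete bars with 15 left over.

2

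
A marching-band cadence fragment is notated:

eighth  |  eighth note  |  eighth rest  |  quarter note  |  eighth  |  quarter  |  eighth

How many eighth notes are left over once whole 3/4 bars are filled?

One bar of 3/4 = 6 eighth notes.
Express everything in eighth notes: eighth = 1; eighth note = 1; eighth rest = 1; quarter note = 2; eighth = 1; quarter = 2; eighth = 1.
Sum: 1 + 1 + 1 + 2 + 1 + 2 + 1 = 9.
9 ÷ 6 = 1 complete bar with 3 eighth notes remaining.

3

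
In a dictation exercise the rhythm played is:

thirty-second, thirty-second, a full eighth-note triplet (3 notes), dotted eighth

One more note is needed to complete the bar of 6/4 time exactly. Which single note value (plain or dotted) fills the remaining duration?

The bar of 6/4 = 48 thirty-second notes.
Express everything in thirty-second notes: thirty-second = 1; thirty-second = 1; a full eighth-note triplet (3 notes) (three triplet eighths span one quarter) = 8; dotted eighth = 6.
Total: 1 + 1 + 8 + 6 = 16.
Remaining: 48 − 16 = 32 thirty-second notes, which is a whole note.

whole note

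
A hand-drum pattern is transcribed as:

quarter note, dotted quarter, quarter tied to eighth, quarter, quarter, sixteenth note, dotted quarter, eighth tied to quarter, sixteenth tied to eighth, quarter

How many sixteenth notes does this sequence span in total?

44

In sixteenth notes: quarter note = 4; dotted quarter = 6; quarter tied to eighth (quarter + eighth) = 6; quarter = 4; quarter = 4; sixteenth note = 1; dotted quarter = 6; eighth tied to quarter (eighth + quarter) = 6; sixteenth tied to eighth (sixteenth + eighth) = 3; quarter = 4.
Adding: 4 + 6 + 6 + 4 + 4 + 1 + 6 + 6 + 3 + 4 = 44 sixteenth notes.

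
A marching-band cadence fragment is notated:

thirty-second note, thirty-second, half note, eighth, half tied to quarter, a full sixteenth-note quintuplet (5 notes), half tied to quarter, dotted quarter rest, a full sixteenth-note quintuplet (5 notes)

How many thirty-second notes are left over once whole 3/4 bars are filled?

One bar of 3/4 = 24 thirty-second notes.
Each duration in thirty-second notes: thirty-second note = 1; thirty-second = 1; half note = 16; eighth = 4; half tied to quarter (half + quarter) = 24; a full sixteenth-note quintuplet (5 notes) (five quintuplet sixteenths span one quarter) = 8; half tied to quarter (half + quarter) = 24; dotted quarter rest = 12; a full sixteenth-note quintuplet (5 notes) (five quintuplet sixteenths span one quarter) = 8.
Altogether 1 + 1 + 16 + 4 + 24 + 8 + 24 + 12 + 8 = 98.
98 ÷ 24 = 4 complete bars with 2 thirty-second notes remaining.

2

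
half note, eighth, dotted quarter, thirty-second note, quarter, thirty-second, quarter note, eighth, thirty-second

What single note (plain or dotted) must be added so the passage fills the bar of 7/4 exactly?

thirty-second note

The bar of 7/4 = 56 thirty-second notes.
In thirty-second notes: half note = 16; eighth = 4; dotted quarter = 12; thirty-second note = 1; quarter = 8; thirty-second = 1; quarter note = 8; eighth = 4; thirty-second = 1.
Altogether 16 + 4 + 12 + 1 + 8 + 1 + 8 + 4 + 1 = 55.
Remaining: 56 − 55 = 1 thirty-second note, which is a thirty-second note.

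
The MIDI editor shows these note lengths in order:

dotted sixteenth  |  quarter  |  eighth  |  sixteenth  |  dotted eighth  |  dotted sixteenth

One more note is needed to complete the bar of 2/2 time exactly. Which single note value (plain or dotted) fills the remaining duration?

The bar of 2/2 = 32 thirty-second notes.
Convert each value to thirty-second notes: dotted sixteenth = 3; quarter = 8; eighth = 4; sixteenth = 2; dotted eighth = 6; dotted sixteenth = 3.
Total: 3 + 8 + 4 + 2 + 6 + 3 = 26.
Remaining: 32 − 26 = 6 thirty-second notes, which is a dotted eighth note.

dotted eighth note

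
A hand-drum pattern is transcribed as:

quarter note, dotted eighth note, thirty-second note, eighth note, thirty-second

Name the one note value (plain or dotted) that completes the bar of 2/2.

The bar of 2/2 = 32 thirty-second notes.
In thirty-second notes: quarter note = 8; dotted eighth note = 6; thirty-second note = 1; eighth note = 4; thirty-second = 1.
Altogether 8 + 6 + 1 + 4 + 1 = 20.
Remaining: 32 − 20 = 12 thirty-second notes, which is a dotted quarter note.

dotted quarter note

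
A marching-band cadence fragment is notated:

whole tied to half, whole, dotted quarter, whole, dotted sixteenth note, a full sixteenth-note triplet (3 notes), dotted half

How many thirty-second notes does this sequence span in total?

In thirty-second notes: whole tied to half (whole + half) = 48; whole = 32; dotted quarter = 12; whole = 32; dotted sixteenth note = 3; a full sixteenth-note triplet (3 notes) (three triplet sixteenths span one eighth) = 4; dotted half = 24.
Adding: 48 + 32 + 12 + 32 + 3 + 4 + 24 = 155 thirty-second notes.

155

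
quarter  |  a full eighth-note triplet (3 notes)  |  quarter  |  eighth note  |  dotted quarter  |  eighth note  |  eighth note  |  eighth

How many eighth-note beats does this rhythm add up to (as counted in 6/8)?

13

One eighth-note beat = 2 sixteenth notes.
In sixteenth notes: quarter = 4; a full eighth-note triplet (3 notes) (three triplet eighths span one quarter) = 4; quarter = 4; eighth note = 2; dotted quarter = 6; eighth note = 2; eighth note = 2; eighth = 2.
Adding: 4 + 4 + 4 + 2 + 6 + 2 + 2 + 2 = 26.
26 ÷ 2 = 13 beats.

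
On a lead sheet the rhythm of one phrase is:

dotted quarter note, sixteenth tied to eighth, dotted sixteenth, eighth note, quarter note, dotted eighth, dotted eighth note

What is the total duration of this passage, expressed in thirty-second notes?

45

Each duration in thirty-second notes: dotted quarter note = 12; sixteenth tied to eighth (sixteenth + eighth) = 6; dotted sixteenth = 3; eighth note = 4; quarter note = 8; dotted eighth = 6; dotted eighth note = 6.
Adding: 12 + 6 + 3 + 4 + 8 + 6 + 6 = 45 thirty-second notes.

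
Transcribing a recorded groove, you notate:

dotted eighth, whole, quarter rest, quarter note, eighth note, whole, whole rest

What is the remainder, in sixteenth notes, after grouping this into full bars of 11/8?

One bar of 11/8 = 22 sixteenth notes.
Each duration in sixteenth notes: dotted eighth = 3; whole = 16; quarter rest = 4; quarter note = 4; eighth note = 2; whole = 16; whole rest = 16.
Total: 3 + 16 + 4 + 4 + 2 + 16 + 16 = 61.
61 ÷ 22 = 2 complete bars with 17 sixteenth notes remaining.

17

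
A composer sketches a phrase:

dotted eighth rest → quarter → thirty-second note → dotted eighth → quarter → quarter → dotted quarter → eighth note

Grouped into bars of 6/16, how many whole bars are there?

4

One bar of 6/16 = 12 thirty-second notes.
In thirty-second notes: dotted eighth rest = 6; quarter = 8; thirty-second note = 1; dotted eighth = 6; quarter = 8; quarter = 8; dotted quarter = 12; eighth note = 4.
Total: 6 + 8 + 1 + 6 + 8 + 8 + 12 + 4 = 53.
53 ÷ 12 = 4 complete bars with 5 left over.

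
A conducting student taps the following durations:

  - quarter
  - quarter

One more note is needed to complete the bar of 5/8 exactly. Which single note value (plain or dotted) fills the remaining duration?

The bar of 5/8 = 5 eighth notes.
Each duration in eighth notes: quarter = 2; quarter = 2.
Altogether 2 + 2 = 4.
Remaining: 5 − 4 = 1 eighth note, which is a eighth note.

eighth note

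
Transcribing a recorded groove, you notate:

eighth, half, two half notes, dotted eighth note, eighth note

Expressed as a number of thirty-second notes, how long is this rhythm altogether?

62

Convert each value to thirty-second notes: eighth = 4; half = 16; half note = 16; half note = 16; dotted eighth note = 6; eighth note = 4.
Total: 4 + 16 + 16 + 16 + 6 + 4 = 62 thirty-second notes.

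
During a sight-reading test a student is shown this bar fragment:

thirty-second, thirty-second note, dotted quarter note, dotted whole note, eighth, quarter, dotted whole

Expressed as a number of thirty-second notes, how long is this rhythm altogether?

In thirty-second notes: thirty-second = 1; thirty-second note = 1; dotted quarter note = 12; dotted whole note = 48; eighth = 4; quarter = 8; dotted whole = 48.
Sum: 1 + 1 + 12 + 48 + 4 + 8 + 48 = 122 thirty-second notes.

122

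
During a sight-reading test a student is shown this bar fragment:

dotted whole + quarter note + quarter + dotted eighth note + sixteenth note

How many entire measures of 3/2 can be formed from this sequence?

1

One bar of 3/2 = 24 sixteenth notes.
Convert each value to sixteenth notes: dotted whole = 24; quarter note = 4; quarter = 4; dotted eighth note = 3; sixteenth note = 1.
Sum: 24 + 4 + 4 + 3 + 1 = 36.
36 ÷ 24 = 1 complete bar with 12 left over.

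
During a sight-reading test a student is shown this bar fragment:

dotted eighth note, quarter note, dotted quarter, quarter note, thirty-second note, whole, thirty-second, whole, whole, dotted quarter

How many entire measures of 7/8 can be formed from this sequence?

One bar of 7/8 = 28 thirty-second notes.
Express everything in thirty-second notes: dotted eighth note = 6; quarter note = 8; dotted quarter = 12; quarter note = 8; thirty-second note = 1; whole = 32; thirty-second = 1; whole = 32; whole = 32; dotted quarter = 12.
Altogether 6 + 8 + 12 + 8 + 1 + 32 + 1 + 32 + 32 + 12 = 144.
144 ÷ 28 = 5 complete bars with 4 left over.

5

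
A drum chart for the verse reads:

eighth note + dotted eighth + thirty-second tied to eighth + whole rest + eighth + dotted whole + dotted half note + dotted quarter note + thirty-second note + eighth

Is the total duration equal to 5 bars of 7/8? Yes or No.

Yes

One bar of 7/8 = 28 thirty-second notes, so 5 bars = 140.
In thirty-second notes: eighth note = 4; dotted eighth = 6; thirty-second tied to eighth (thirty-second + eighth) = 5; whole rest = 32; eighth = 4; dotted whole = 48; dotted half note = 24; dotted quarter note = 12; thirty-second note = 1; eighth = 4.
Adding: 4 + 6 + 5 + 32 + 4 + 48 + 24 + 12 + 1 + 4 = 140.
140 equals 140, so the answer is Yes.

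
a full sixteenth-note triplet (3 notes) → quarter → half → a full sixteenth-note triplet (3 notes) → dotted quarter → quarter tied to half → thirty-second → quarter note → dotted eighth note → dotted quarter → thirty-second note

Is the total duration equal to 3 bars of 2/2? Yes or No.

Yes

One bar of 2/2 = 32 thirty-second notes, so 3 bars = 96.
Express everything in thirty-second notes: a full sixteenth-note triplet (3 notes) (three triplet sixteenths span one eighth) = 4; quarter = 8; half = 16; a full sixteenth-note triplet (3 notes) (three triplet sixteenths span one eighth) = 4; dotted quarter = 12; quarter tied to half (quarter + half) = 24; thirty-second = 1; quarter note = 8; dotted eighth note = 6; dotted quarter = 12; thirty-second note = 1.
Adding: 4 + 8 + 16 + 4 + 12 + 24 + 1 + 8 + 6 + 12 + 1 = 96.
96 equals 96, so the answer is Yes.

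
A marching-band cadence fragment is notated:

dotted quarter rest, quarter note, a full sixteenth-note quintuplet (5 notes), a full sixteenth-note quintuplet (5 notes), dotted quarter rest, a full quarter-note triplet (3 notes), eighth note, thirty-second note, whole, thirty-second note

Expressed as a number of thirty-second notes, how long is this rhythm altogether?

102

Convert each value to thirty-second notes: dotted quarter rest = 12; quarter note = 8; a full sixteenth-note quintuplet (5 notes) (five quintuplet sixteenths span one quarter) = 8; a full sixteenth-note quintuplet (5 notes) (five quintuplet sixteenths span one quarter) = 8; dotted quarter rest = 12; a full quarter-note triplet (3 notes) (three triplet quarters span one half) = 16; eighth note = 4; thirty-second note = 1; whole = 32; thirty-second note = 1.
Sum: 12 + 8 + 8 + 8 + 12 + 16 + 4 + 1 + 32 + 1 = 102 thirty-second notes.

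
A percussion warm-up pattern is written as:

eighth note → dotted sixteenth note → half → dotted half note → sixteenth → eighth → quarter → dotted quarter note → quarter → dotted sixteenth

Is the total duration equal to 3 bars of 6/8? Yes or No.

No

One bar of 6/8 = 24 thirty-second notes, so 3 bars = 72.
Express everything in thirty-second notes: eighth note = 4; dotted sixteenth note = 3; half = 16; dotted half note = 24; sixteenth = 2; eighth = 4; quarter = 8; dotted quarter note = 12; quarter = 8; dotted sixteenth = 3.
Altogether 4 + 3 + 16 + 24 + 2 + 4 + 8 + 12 + 8 + 3 = 84.
84 exceeds 72, so the answer is No.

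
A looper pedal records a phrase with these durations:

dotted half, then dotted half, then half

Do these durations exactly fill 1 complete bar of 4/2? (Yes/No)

Yes

One bar of 4/2 = 8 quarter notes.
Each duration in quarter notes: dotted half = 3; dotted half = 3; half = 2.
Altogether 3 + 3 + 2 = 8.
8 equals 8, so the answer is Yes.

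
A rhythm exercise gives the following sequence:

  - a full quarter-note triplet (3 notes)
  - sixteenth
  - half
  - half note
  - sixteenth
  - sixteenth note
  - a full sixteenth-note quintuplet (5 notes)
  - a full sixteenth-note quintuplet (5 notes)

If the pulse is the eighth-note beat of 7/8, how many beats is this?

One eighth-note beat = 2 sixteenth notes.
In sixteenth notes: a full quarter-note triplet (3 notes) (three triplet quarters span one half) = 8; sixteenth = 1; half = 8; half note = 8; sixteenth = 1; sixteenth note = 1; a full sixteenth-note quintuplet (5 notes) (five quintuplet sixteenths span one quarter) = 4; a full sixteenth-note quintuplet (5 notes) (five quintuplet sixteenths span one quarter) = 4.
Adding: 8 + 1 + 8 + 8 + 1 + 1 + 4 + 4 = 35.
35 ÷ 2 = 17.5 beats.

17.5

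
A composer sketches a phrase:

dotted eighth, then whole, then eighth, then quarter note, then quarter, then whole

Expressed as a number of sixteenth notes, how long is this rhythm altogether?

Convert each value to sixteenth notes: dotted eighth = 3; whole = 16; eighth = 2; quarter note = 4; quarter = 4; whole = 16.
Total: 3 + 16 + 2 + 4 + 4 + 16 = 45 sixteenth notes.

45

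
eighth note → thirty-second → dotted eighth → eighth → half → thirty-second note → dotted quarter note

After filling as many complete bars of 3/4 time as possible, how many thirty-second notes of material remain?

20

One bar of 3/4 = 24 thirty-second notes.
Working in thirty-second notes: eighth note = 4; thirty-second = 1; dotted eighth = 6; eighth = 4; half = 16; thirty-second note = 1; dotted quarter note = 12.
Altogether 4 + 1 + 6 + 4 + 16 + 1 + 12 = 44.
44 ÷ 24 = 1 complete bar with 20 thirty-second notes remaining.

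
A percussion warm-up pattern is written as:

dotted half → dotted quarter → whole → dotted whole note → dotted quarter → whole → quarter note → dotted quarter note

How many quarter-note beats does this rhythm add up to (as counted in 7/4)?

One quarter-note beat = 2 eighth notes.
Express everything in eighth notes: dotted half = 6; dotted quarter = 3; whole = 8; dotted whole note = 12; dotted quarter = 3; whole = 8; quarter note = 2; dotted quarter note = 3.
Adding: 6 + 3 + 8 + 12 + 3 + 8 + 2 + 3 = 45.
45 ÷ 2 = 22.5 beats.

22.5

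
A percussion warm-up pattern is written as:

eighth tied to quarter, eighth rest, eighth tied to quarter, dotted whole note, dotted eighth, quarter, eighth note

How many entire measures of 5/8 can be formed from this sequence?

4

One bar of 5/8 = 10 sixteenth notes.
In sixteenth notes: eighth tied to quarter (eighth + quarter) = 6; eighth rest = 2; eighth tied to quarter (eighth + quarter) = 6; dotted whole note = 24; dotted eighth = 3; quarter = 4; eighth note = 2.
Total: 6 + 2 + 6 + 24 + 3 + 4 + 2 = 47.
47 ÷ 10 = 4 complete bars with 7 left over.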